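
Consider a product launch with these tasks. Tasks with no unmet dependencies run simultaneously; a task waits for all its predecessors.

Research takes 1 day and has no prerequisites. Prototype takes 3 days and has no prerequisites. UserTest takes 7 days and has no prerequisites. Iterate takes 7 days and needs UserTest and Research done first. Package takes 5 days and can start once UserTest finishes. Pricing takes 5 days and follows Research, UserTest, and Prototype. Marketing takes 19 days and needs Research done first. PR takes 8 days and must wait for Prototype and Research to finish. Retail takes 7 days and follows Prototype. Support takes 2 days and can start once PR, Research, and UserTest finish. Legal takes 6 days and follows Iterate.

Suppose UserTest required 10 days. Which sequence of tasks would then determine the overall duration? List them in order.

UserTest, Iterate, Legal

The binding path is UserTest→Iterate→Legal = 7+7+6 = 20; finish at 20 days.
Since UserTest is critical, the +3 change carries straight to that chain (now 23 days).
That remains the longest chain; total 23 days.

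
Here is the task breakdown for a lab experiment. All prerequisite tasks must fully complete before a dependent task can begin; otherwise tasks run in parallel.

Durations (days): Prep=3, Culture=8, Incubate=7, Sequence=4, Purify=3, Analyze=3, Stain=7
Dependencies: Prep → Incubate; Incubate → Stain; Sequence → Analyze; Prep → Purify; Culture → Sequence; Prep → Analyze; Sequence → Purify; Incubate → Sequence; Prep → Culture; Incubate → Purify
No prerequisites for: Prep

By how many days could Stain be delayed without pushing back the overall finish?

The longest chain is Prep→Culture→Sequence→Purify = 3+8+4+3 = 18; overall finish 18 days.
The longest chain containing Stain totals 17 days.
Float = 18 − 17 = 1.

1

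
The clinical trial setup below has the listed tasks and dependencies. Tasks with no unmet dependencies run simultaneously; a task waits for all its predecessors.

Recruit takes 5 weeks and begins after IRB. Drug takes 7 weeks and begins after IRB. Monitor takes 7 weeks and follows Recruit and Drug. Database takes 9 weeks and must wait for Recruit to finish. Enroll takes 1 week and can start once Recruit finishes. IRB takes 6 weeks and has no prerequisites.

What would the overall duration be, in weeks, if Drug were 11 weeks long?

The binding path is IRB→Drug→Monitor = 6+7+7 = 20; finish at 20 weeks.
Drug lies on that path, so at 11 weeks the path becomes 24 weeks.
The critical path is still IRB→Drug→Monitor; finish is now 24 weeks.

24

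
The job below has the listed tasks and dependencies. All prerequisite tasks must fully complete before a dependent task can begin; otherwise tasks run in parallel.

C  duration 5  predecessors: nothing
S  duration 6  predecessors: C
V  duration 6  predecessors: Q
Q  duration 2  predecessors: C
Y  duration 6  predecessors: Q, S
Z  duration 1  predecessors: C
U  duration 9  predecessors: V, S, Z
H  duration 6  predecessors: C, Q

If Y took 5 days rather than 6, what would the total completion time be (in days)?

22

As given, the longest chain is C→Q→V→U = 5+2+6+9 = 22, so the finish is 22 days.
The longest path through Y is only 17 days, so Y has float 5.
No other chain overtakes it, so the finish is 22 days.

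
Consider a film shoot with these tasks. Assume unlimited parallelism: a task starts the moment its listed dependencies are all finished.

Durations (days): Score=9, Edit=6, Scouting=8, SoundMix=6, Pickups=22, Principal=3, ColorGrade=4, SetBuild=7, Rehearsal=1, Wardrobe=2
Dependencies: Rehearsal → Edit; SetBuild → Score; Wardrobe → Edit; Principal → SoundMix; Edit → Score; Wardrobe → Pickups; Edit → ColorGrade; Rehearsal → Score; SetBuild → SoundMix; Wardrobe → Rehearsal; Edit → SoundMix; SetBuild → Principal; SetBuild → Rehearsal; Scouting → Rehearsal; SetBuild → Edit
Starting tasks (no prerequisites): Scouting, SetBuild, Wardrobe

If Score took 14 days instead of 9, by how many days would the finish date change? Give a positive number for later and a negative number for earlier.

5

Actual critical path: Scouting→Rehearsal→Edit→Score = 8+1+6+9 = 24 ⇒ 24 days.
Score lies on that path, so at 14 days the path becomes 29 days.
No other chain overtakes it, so the finish is 29 days.
Change in finish: 29 − 24 = +5 days.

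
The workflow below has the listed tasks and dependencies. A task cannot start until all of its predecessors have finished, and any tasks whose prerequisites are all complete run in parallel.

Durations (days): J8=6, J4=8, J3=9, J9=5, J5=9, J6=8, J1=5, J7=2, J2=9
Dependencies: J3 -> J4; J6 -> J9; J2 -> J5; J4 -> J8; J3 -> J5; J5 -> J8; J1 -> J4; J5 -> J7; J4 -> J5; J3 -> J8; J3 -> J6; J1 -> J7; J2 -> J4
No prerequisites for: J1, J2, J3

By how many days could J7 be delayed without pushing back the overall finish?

4

The longest chain is J2→J4→J5→J8 = 9+8+9+6 = 32; overall finish 32 days.
The longest chain containing J7 totals 28 days.
So J7 can slip 32 − 28 = 4 days.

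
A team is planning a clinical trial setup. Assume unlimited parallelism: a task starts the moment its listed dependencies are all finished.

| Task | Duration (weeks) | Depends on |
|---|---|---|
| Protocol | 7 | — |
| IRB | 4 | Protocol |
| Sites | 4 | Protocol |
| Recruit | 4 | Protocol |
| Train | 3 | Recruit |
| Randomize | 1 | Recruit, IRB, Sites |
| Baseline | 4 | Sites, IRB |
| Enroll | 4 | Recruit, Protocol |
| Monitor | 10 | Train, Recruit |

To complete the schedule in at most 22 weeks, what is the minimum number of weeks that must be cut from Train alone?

2

Current finish: 24 weeks; target: 22.
Train is on every critical path, so each week cut from Train cuts the finish by one (this holds down to a finish of 22).
Need 24 − 22 = 2 weeks off Train → Train becomes 1 week, finish becomes 22.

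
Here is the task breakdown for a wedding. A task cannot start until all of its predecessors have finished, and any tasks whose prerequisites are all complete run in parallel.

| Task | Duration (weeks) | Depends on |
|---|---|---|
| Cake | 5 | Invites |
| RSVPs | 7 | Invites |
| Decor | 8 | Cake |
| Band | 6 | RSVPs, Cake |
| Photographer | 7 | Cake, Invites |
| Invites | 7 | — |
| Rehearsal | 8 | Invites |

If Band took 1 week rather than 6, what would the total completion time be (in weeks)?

Critical path before the change: Invites→RSVPs→Band = 7+7+6 = 20 giving 20 weeks.
Band lies on that path, so at 1 week the path becomes 15 weeks.
New critical path: Invites→Cake→Decor = 7+5+8 = 20 ⇒ 20 weeks.

20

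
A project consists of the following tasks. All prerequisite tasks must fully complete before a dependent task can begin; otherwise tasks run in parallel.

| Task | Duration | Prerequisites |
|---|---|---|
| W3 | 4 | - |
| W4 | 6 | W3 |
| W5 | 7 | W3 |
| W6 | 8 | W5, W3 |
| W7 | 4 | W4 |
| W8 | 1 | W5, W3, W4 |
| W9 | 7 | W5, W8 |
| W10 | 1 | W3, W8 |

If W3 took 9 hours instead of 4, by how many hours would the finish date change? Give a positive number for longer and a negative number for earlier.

5

Critical path before the change: W3→W5→W6 = 4+7+8 = 19 giving 19 hours.
W3 lies on that path, so at 9 hours the path becomes 24 hours.
No other chain overtakes it, so the finish is 24 hours.
Change in finish: 24 − 19 = +5 hours.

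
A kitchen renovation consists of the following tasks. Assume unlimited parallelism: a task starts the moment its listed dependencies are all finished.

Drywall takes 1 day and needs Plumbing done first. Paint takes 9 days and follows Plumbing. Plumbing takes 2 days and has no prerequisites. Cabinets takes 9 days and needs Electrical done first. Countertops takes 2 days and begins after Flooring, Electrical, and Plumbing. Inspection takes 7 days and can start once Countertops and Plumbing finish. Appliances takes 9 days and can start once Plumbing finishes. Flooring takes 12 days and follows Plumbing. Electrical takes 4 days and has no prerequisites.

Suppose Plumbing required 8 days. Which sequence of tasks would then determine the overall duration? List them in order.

The binding path is Plumbing→Flooring→Countertops→Inspection = 2+12+2+7 = 23; finish at 23 days.
Plumbing lies on that path, so at 8 days the path becomes 29 days.
The critical path is still Plumbing→Flooring→Countertops→Inspection; finish is now 29 days.

Plumbing, Flooring, Countertops, Inspection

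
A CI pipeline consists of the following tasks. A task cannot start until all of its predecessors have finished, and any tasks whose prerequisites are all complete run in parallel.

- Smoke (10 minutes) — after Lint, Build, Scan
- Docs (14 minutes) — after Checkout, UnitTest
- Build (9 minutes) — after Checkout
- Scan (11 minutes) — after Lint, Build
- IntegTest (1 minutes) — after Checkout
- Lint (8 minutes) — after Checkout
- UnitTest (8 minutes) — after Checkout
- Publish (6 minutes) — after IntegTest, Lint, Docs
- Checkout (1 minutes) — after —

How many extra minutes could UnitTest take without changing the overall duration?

The longest chain is Checkout→Build→Scan→Smoke = 1+9+11+10 = 31; overall finish 31 minutes.
The longest chain containing UnitTest totals 29 minutes.
Slack of UnitTest = 3 − 1 = 2 minutes.

2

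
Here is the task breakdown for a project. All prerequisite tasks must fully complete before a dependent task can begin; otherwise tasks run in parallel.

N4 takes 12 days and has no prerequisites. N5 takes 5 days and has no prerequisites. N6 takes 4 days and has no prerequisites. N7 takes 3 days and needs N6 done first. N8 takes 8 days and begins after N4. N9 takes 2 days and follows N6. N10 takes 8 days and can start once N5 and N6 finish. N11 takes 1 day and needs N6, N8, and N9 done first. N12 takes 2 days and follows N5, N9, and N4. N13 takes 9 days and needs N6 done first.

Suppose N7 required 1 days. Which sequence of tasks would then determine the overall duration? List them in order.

The binding path is N4→N8→N11 = 12+8+1 = 21; finish at 21 days.
N7 is off the critical path — its longest chain is 7 days, giving 14 of slack.
That remains the longest chain; total 21 days.

N4, N8, N11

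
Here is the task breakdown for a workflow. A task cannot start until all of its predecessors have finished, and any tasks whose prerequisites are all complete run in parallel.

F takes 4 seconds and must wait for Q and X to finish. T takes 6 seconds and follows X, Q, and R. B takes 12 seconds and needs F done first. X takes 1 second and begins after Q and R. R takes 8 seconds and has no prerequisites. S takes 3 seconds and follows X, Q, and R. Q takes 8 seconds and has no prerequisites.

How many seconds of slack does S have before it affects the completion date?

13

The longest chain is R→X→F→B = 8+1+4+12 = 25; overall finish 25 seconds.
The longest chain containing S totals 12 seconds.
Slack of S = 22 − 9 = 13 seconds.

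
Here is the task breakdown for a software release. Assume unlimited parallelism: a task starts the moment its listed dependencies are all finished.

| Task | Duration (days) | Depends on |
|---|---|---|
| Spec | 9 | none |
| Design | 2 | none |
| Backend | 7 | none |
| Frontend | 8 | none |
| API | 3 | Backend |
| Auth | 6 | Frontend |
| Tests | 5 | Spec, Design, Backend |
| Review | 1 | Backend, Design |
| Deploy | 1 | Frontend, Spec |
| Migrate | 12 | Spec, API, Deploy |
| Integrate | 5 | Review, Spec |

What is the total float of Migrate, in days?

0

The longest chain is Spec→Deploy→Migrate = 9+1+12 = 22; overall finish 22 days.
The longest chain containing Migrate totals 22 days.
Slack of Migrate = 10 − 10 = 0 days.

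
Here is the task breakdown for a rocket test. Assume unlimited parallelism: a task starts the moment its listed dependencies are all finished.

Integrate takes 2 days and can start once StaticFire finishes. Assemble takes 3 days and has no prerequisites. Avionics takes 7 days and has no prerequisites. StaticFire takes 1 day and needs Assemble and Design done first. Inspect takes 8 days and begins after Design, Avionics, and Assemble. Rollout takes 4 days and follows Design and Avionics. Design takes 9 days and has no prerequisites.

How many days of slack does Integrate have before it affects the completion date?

The longest chain is Design→Inspect = 9+8 = 17; overall finish 17 days.
The longest chain containing Integrate totals 12 days.
Float = 17 − 12 = 5.

5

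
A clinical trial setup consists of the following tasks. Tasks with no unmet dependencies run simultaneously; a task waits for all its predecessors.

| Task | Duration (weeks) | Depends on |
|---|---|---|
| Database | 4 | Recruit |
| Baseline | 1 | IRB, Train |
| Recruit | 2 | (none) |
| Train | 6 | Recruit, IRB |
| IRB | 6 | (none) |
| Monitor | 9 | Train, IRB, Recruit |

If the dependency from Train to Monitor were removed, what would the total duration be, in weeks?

Original critical path: IRB→Train→Monitor = 6+6+9 = 21 ⇒ 21 weeks.
Without Train→Monitor, Monitor's earliest start moves from 12 to 6.
The longest chain is now IRB→Monitor = 6+9 = 15, so the schedule takes 15 weeks.

15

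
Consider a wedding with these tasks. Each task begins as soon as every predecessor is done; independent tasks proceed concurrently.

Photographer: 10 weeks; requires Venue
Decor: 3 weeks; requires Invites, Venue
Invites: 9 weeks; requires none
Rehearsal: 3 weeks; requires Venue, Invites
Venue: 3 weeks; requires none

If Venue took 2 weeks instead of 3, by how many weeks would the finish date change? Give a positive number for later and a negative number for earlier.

Baseline: Venue→Photographer = 3+10 = 13 → 13 weeks.
Venue lies on that path, so at 2 weeks the path becomes 12 weeks.
That remains the longest chain; total 12 weeks.
Change in finish: 12 − 13 = -1 weeks.

-1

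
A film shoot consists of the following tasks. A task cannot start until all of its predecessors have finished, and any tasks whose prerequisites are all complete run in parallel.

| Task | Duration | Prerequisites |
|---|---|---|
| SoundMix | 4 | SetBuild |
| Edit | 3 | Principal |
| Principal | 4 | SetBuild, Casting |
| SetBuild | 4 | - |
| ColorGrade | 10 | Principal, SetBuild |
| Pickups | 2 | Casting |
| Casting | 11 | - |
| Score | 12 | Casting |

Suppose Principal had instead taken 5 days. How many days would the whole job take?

As given, the longest chain is Casting→Principal→ColorGrade = 11+4+10 = 25, so the finish is 25 days.
Since Principal is critical, the +1 change carries straight to that chain (now 26 days).
The critical path is still Casting→Principal→ColorGrade; finish is now 26 days.

26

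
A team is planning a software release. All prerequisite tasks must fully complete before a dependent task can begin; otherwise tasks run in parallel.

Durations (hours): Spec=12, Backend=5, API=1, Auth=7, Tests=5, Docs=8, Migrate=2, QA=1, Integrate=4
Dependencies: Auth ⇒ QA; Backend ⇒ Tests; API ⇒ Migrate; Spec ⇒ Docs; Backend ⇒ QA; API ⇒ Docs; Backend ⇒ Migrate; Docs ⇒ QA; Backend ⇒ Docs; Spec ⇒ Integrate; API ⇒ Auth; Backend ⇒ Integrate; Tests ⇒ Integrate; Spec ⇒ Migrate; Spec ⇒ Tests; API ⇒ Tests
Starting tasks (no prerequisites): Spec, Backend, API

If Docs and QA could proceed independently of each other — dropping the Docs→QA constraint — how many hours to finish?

21

Before: longest chain Spec→Tests→Integrate = 12+5+4 = 21, finish 21.
Without Docs→QA, QA's earliest start moves from 20 to 8.
New critical path: Spec→Tests→Integrate = 12+5+4 = 21 ⇒ 21 hours.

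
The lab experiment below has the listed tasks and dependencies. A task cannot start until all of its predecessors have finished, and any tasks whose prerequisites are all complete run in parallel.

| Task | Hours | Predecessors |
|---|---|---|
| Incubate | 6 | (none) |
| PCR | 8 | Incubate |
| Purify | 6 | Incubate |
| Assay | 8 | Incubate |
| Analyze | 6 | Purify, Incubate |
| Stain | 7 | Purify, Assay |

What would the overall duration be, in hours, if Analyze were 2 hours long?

Critical path before the change: Incubate→Assay→Stain = 6+8+7 = 21 giving 21 hours.
Analyze has 3 hours of float (longest path through it is 18).
That remains the longest chain; total 21 hours.

21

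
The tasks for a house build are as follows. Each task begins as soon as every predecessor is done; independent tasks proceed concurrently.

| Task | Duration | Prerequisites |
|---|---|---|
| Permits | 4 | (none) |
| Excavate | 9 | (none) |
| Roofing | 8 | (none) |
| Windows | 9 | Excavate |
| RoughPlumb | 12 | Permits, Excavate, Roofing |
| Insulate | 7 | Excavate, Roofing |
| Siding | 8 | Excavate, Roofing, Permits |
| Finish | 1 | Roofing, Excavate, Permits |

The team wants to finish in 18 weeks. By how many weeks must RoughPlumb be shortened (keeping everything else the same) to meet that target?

3

Current finish: 21 weeks; target: 18.
RoughPlumb is on every critical path, so each week cut from RoughPlumb cuts the finish by one (this holds down to a finish of 18).
Need 21 − 18 = 3 weeks off RoughPlumb → RoughPlumb becomes 9 weeks, finish becomes 18.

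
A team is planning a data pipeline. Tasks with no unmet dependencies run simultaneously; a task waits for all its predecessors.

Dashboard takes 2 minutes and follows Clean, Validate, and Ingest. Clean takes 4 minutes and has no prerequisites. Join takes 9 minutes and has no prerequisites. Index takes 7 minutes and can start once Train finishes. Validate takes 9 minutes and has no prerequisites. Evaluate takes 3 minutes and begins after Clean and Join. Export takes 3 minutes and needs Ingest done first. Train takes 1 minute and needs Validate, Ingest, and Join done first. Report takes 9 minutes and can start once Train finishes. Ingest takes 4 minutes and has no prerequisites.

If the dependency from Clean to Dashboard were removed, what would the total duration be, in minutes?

19

Before: longest chain Validate→Train→Report = 9+1+9 = 19, finish 19.
Dropping Clean→Dashboard doesn't change Dashboard's earliest start (9); another predecessor still binds.
The longest chain is now Validate→Train→Report = 9+1+9 = 19, so the job takes 19 minutes.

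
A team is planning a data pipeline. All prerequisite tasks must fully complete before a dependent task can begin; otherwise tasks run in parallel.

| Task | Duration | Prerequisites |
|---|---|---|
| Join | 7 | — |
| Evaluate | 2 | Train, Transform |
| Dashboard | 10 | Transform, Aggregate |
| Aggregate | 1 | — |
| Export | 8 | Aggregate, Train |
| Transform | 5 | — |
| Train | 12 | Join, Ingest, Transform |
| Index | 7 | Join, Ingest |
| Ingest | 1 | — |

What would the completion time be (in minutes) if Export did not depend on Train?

21

With the dependency in place, Join→Train→Export = 7+12+8 = 27 sets the finish at 27 minutes.
Without Train→Export, Export's earliest start moves from 19 to 1.
The longest chain is now Join→Train→Evaluate = 7+12+2 = 21, so the job takes 21 minutes.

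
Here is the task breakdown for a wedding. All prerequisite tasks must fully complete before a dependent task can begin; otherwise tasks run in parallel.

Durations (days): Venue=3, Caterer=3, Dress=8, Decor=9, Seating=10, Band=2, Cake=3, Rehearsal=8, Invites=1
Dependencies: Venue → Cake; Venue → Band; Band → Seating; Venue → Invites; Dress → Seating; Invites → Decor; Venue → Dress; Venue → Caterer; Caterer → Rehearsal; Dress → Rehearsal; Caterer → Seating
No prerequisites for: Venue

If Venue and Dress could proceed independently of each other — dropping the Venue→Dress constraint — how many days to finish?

Original critical path: Venue→Dress→Seating = 3+8+10 = 21 ⇒ 21 days.
Without Venue→Dress, Dress's earliest start moves from 3 to 0.
The longest chain is now Dress→Seating = 8+10 = 18, so the job takes 18 days.

18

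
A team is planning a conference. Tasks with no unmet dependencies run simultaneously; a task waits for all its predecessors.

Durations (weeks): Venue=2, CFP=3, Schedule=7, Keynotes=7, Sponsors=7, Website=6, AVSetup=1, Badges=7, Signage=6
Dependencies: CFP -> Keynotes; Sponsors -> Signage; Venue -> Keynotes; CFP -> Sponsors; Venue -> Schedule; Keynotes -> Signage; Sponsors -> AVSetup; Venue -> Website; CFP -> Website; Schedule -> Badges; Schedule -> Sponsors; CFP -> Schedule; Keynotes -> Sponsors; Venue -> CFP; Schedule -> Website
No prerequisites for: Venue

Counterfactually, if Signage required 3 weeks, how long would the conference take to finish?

Actual critical path: Venue→CFP→Schedule→Sponsors→Signage = 2+3+7+7+6 = 25 ⇒ 25 weeks.
Signage lies on that path, so at 3 weeks the path becomes 22 weeks.
No other chain overtakes it, so the finish is 22 weeks.

22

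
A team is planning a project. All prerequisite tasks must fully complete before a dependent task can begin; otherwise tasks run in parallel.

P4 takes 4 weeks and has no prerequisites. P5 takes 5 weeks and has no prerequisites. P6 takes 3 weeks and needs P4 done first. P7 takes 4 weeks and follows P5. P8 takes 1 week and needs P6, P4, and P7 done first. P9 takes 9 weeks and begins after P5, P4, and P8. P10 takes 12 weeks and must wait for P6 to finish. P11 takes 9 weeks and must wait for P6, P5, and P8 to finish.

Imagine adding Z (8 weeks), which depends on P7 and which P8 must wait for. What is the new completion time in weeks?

27

Originally the schedule takes 19 weeks.
With Z inserted, P8 now waits for max(P6, P4, P7, Z).
New critical path: P5→P7→Z→P8→P9 = 5+4+8+1+9 = 27 ⇒ 27 weeks.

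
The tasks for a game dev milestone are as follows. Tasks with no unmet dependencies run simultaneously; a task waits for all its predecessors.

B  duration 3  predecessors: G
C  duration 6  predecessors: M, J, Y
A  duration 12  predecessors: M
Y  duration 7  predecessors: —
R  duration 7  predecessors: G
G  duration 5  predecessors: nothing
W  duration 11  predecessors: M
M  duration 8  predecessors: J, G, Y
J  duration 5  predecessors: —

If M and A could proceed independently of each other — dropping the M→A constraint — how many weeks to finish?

Original critical path: Y→M→A = 7+8+12 = 27 ⇒ 27 weeks.
Without M→A, A's earliest start moves from 15 to 0.
New critical path: Y→M→W = 7+8+11 = 26 ⇒ 26 weeks.

26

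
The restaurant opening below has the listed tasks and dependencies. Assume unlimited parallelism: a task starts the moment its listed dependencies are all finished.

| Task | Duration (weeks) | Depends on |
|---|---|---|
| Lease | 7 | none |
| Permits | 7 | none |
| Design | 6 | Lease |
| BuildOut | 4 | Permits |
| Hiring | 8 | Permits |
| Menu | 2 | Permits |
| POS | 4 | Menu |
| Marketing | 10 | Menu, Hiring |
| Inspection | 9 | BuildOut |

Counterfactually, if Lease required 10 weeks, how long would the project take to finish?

Baseline: Permits→Hiring→Marketing = 7+8+10 = 25 → 25 weeks.
Lease has 12 weeks of float (longest path through it is 13).
The critical path is still Permits→Hiring→Marketing; finish is now 25 weeks.

25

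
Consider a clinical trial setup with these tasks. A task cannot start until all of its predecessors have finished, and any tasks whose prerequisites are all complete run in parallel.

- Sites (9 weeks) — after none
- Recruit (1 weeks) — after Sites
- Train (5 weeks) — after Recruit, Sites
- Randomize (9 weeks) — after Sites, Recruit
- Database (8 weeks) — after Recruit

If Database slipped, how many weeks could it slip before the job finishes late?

1

The longest chain is Sites→Recruit→Randomize = 9+1+9 = 19; overall finish 19 weeks.
Database finishes as early as 18 and must finish by 19.
So Database can slip 19 − 18 = 1 week.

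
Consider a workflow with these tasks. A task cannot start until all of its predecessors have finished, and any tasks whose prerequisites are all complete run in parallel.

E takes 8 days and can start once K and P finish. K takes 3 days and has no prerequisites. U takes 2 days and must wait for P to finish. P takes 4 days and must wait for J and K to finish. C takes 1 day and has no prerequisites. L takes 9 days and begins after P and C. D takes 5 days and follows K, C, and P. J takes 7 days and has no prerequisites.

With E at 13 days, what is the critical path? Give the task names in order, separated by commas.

Critical path before the change: J→P→L = 7+4+9 = 20 giving 20 days.
The longest path through E is only 19 days, so E has float 1.
The binding chain switches to J→P→E = 7+4+13 = 24; finish 24 days.

J, P, E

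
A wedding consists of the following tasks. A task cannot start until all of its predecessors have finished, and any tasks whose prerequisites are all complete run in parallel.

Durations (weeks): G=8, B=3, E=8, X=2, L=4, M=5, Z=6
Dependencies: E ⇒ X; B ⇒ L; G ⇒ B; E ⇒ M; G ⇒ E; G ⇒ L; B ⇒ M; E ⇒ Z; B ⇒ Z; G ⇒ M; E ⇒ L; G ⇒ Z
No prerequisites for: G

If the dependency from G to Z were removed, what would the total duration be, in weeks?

Before: longest chain G→E→Z = 8+8+6 = 22, finish 22.
Dropping G→Z doesn't change Z's earliest start (16); another predecessor still binds.
New critical path: G→E→Z = 8+8+6 = 22 ⇒ 22 weeks.

22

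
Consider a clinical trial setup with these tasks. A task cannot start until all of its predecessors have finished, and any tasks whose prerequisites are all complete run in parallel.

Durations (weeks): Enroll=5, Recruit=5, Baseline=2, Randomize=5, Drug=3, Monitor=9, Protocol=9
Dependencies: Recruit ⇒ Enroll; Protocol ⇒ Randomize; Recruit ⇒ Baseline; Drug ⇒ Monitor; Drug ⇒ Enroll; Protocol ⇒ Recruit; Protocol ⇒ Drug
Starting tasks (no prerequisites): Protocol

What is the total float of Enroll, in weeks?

2

The longest chain is Protocol→Drug→Monitor = 9+3+9 = 21; overall finish 21 weeks.
Longest path through Enroll: 19 weeks (earliest finish 19, latest finish 21).
Float = 21 − 19 = 2.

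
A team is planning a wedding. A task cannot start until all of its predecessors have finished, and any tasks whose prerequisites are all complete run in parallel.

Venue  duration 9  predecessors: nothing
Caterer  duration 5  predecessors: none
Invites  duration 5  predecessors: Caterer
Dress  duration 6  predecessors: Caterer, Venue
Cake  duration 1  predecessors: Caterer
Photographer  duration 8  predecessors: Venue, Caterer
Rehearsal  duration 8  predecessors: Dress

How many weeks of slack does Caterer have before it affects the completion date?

4

Venue→Dress→Rehearsal = 9+6+8 = 23 sets the makespan at 23 weeks.
Longest path through Caterer: 19 weeks (earliest finish 5, latest finish 9).
So Caterer can slip 9 − 5 = 4 weeks.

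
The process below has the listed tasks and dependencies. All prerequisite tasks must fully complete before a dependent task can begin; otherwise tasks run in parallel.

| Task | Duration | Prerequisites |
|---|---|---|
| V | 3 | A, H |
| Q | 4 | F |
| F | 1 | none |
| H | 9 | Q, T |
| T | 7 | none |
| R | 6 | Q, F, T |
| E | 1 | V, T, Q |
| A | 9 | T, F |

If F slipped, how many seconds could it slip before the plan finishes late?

2

T→A→V→E = 7+9+3+1 = 20 sets the makespan at 20 seconds.
F finishes as early as 1 and must finish by 3.
Float = 20 − 18 = 2.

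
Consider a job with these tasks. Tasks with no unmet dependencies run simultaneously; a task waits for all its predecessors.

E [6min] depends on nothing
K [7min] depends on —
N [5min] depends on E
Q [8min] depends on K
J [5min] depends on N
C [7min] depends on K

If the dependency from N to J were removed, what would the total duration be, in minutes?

15

Original critical path: E→N→J = 6+5+5 = 16 ⇒ 16 minutes.
Without N→J, J's earliest start moves from 11 to 0.
New critical path: K→Q = 7+8 = 15 ⇒ 15 minutes.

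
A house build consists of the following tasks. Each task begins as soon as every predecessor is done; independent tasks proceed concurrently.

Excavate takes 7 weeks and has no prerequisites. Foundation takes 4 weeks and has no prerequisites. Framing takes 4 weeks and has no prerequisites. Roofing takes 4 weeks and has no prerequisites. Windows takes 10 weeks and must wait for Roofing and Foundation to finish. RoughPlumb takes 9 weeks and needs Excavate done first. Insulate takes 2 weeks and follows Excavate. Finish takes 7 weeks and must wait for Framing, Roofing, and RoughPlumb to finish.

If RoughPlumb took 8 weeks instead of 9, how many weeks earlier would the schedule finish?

Baseline: Excavate→RoughPlumb→Finish = 7+9+7 = 23 → 23 weeks.
RoughPlumb is on the critical path; changing it to 8 makes that path 22 weeks.
No other chain overtakes it, so the finish is 22 weeks.
Change in finish: 22 − 23 = -1 weeks.

1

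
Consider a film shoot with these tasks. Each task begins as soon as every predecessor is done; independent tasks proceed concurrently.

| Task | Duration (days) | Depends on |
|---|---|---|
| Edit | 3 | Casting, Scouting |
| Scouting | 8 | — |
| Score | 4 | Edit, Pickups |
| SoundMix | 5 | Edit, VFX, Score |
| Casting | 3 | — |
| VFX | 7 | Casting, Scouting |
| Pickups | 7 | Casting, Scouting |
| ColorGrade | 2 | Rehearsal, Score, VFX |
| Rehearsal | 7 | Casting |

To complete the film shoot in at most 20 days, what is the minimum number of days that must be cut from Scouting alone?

4

Current finish: 24 days; target: 20.
Scouting is on every critical path, so each day cut from Scouting cuts the finish by one (this holds down to a finish of 19).
Need 24 − 20 = 4 days off Scouting → Scouting becomes 4 days, finish becomes 20.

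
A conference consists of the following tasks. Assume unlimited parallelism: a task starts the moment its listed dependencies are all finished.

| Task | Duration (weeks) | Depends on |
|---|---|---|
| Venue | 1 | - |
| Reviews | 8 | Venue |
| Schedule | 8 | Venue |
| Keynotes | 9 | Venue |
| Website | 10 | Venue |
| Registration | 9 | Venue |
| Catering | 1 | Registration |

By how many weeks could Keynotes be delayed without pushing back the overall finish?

The longest chain is Venue→Website = 1+10 = 11; overall finish 11 weeks.
Keynotes finishes as early as 10 and must finish by 11.
Float = 11 − 10 = 1.

1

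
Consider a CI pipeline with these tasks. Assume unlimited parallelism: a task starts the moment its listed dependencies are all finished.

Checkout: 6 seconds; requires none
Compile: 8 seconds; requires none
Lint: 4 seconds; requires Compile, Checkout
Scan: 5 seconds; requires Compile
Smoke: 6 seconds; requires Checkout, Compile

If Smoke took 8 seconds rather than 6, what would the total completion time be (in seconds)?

As given, the longest chain is Compile→Smoke = 8+6 = 14, so the finish is 14 seconds.
Smoke lies on that path, so at 8 seconds the path becomes 16 seconds.
No other chain overtakes it, so the finish is 16 seconds.

16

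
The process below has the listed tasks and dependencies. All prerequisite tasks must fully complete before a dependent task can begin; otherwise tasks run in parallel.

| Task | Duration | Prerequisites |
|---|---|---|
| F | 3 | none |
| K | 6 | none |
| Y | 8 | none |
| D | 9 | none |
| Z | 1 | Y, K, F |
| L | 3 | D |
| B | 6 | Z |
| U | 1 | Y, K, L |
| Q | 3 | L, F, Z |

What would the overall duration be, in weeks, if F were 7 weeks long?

Actual critical path: Y→Z→B = 8+1+6 = 15 ⇒ 15 weeks.
F has 5 weeks of float (longest path through it is 10).
That remains the longest chain; total 15 weeks.

15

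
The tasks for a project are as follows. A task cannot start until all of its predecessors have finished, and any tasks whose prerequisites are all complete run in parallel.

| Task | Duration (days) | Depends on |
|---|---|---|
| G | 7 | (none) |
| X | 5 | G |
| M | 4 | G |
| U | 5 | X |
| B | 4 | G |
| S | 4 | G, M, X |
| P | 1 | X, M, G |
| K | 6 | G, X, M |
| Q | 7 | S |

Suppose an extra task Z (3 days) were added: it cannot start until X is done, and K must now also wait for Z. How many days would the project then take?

23

Originally the project takes 23 days.
With Z inserted, K now waits for max(G, X, M, Z).
New critical path: G→X→S→Q = 7+5+4+7 = 23 ⇒ 23 days.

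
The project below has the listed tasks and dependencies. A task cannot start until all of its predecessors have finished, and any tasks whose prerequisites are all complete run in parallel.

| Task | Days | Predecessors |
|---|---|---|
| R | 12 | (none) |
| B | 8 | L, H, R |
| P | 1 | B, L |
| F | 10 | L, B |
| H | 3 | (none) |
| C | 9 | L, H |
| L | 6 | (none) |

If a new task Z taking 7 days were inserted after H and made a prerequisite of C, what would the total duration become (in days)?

Originally the plan takes 30 days.
With Z inserted, C now waits for max(L, H, Z).
New critical path: R→B→F = 12+8+10 = 30 ⇒ 30 days.

30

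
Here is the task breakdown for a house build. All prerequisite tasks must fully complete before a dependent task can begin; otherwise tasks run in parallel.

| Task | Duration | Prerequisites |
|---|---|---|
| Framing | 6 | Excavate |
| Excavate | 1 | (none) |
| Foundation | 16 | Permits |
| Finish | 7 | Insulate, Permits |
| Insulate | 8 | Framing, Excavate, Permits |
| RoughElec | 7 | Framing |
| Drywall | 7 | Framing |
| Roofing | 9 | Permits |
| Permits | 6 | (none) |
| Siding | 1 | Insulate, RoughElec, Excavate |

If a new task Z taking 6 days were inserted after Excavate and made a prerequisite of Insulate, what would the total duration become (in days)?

Originally the house build takes 22 days.
With Z inserted, Insulate now waits for max(Framing, Excavate, Permits, Z).
New critical path: Permits→Foundation = 6+16 = 22 ⇒ 22 days.

22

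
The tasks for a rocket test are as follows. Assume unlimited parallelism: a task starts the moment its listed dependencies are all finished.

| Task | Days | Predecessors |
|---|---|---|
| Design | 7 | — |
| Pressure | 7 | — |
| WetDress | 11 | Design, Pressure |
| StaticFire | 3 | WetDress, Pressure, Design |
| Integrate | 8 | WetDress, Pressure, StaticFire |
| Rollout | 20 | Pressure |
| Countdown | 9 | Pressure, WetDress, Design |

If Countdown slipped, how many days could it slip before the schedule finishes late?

The longest chain is Design→WetDress→StaticFire→Integrate = 7+11+3+8 = 29; overall finish 29 days.
Longest path through Countdown: 27 days (earliest finish 27, latest finish 29).
So Countdown can slip 29 − 27 = 2 days.

2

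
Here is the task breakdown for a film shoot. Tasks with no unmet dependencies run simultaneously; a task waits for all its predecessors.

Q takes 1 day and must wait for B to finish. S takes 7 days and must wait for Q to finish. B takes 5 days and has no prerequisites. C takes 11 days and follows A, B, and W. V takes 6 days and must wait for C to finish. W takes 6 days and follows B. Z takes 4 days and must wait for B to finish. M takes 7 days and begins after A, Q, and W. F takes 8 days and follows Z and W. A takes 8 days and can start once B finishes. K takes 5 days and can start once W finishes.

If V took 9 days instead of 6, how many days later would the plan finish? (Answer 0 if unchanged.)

3

As given, the longest chain is B→A→C→V = 5+8+11+6 = 30, so the finish is 30 days.
V lies on that path, so at 9 days the path becomes 33 days.
That remains the longest chain; total 33 days.
Change in finish: 33 − 30 = +3 days.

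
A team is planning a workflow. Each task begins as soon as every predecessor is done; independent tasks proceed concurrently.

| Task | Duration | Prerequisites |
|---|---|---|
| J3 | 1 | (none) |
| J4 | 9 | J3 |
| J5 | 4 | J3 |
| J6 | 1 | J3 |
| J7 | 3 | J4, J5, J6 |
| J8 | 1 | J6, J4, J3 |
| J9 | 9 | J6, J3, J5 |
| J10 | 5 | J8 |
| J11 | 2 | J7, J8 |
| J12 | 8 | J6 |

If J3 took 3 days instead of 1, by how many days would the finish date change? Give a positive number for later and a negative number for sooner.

Baseline: J3→J4→J8→J10 = 1+9+1+5 = 16 → 16 days.
J3 lies on that path, so at 3 days the path becomes 18 days.
That remains the longest chain; total 18 days.
Change in finish: 18 − 16 = +2 days.

2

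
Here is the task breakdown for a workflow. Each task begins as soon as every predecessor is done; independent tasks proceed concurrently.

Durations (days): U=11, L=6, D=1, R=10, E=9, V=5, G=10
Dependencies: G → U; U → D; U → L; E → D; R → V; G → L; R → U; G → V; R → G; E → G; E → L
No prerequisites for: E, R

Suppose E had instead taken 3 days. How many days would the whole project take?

37

Baseline: R→G→U→L = 10+10+11+6 = 37 → 37 days.
E has 1 day of float (longest path through it is 36).
No other chain overtakes it, so the finish is 37 days.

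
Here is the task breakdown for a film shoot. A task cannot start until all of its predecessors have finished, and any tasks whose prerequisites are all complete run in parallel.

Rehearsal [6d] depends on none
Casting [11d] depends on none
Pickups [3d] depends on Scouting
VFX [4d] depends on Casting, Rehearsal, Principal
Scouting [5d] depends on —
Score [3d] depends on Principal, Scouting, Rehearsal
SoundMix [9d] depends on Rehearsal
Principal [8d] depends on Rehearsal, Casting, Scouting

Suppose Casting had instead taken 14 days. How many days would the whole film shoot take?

26

Critical path before the change: Casting→Principal→VFX = 11+8+4 = 23 giving 23 days.
Casting is on the critical path; changing it to 14 makes that path 26 days.
That remains the longest chain; total 26 days.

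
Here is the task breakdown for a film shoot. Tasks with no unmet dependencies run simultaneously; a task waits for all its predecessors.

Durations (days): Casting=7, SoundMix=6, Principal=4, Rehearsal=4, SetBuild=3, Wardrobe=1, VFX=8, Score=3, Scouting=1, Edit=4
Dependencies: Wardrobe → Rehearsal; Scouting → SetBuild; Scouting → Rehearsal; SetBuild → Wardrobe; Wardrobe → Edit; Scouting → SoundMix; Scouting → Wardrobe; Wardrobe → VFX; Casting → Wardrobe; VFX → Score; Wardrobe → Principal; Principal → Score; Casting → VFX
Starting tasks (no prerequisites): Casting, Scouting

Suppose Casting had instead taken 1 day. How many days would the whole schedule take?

16

Baseline: Casting→Wardrobe→VFX→Score = 7+1+8+3 = 19 → 19 days.
Casting is on the critical path; changing it to 1 makes that path 13 days.
Now Scouting→SetBuild→Wardrobe→VFX→Score = 1+3+1+8+3 = 16 is longest, so the finish becomes 16 days.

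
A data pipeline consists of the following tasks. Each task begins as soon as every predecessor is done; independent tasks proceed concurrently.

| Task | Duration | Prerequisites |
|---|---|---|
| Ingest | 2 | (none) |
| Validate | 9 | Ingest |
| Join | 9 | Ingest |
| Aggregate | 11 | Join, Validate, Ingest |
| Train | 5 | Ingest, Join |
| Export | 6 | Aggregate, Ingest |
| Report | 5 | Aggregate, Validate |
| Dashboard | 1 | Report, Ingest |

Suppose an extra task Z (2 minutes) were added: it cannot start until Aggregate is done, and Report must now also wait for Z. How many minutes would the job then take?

Originally the job takes 28 minutes.
With Z inserted, Report now waits for max(Aggregate, Validate, Z).
New critical path: Ingest→Validate→Aggregate→Z→Report→Dashboard = 2+9+11+2+5+1 = 30 ⇒ 30 minutes.

30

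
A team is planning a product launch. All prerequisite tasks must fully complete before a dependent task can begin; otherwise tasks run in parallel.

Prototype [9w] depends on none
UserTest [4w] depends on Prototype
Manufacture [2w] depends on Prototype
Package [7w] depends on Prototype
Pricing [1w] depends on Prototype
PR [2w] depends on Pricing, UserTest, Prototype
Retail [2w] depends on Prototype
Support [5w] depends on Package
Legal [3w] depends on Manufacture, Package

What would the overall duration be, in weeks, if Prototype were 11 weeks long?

Actual critical path: Prototype→Package→Support = 9+7+5 = 21 ⇒ 21 weeks.
Prototype is on the critical path; changing it to 11 makes that path 23 weeks.
No other chain overtakes it, so the finish is 23 weeks.

23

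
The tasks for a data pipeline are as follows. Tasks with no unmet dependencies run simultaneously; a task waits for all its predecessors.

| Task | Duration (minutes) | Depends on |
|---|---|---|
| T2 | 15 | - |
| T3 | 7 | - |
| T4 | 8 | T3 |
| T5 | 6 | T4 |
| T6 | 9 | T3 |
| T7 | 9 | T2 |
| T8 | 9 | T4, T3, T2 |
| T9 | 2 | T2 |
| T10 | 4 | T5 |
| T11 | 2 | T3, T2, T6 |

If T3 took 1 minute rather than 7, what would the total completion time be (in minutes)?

As given, the longest chain is T3→T4→T5→T10 = 7+8+6+4 = 25, so the finish is 25 minutes.
Since T3 is critical, the -6 change carries straight to that chain (now 19 minutes).
The binding chain switches to T2→T7 = 15+9 = 24; finish 24 minutes.

24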